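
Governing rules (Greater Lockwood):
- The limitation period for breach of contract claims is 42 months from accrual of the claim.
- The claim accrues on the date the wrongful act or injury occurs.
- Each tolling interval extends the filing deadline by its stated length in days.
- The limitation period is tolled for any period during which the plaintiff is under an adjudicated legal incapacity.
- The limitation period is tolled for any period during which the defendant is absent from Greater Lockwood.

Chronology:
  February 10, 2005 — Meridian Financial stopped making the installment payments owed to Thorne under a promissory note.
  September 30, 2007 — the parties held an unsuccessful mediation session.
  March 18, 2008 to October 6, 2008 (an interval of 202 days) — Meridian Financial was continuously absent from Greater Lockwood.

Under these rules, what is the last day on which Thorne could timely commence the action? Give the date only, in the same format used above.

The limitation period began to run on February 10, 2005.
42 months from February 10, 2005 is August 10, 2008.
The period was tolled for 202 days by the defendant's absence from the jurisdiction (March 18, 2008 to October 6, 2008), pushing the deadline to February 28, 2009.
The other events in the timeline have no effect on the limitation period under the stated rules.

February 28, 2009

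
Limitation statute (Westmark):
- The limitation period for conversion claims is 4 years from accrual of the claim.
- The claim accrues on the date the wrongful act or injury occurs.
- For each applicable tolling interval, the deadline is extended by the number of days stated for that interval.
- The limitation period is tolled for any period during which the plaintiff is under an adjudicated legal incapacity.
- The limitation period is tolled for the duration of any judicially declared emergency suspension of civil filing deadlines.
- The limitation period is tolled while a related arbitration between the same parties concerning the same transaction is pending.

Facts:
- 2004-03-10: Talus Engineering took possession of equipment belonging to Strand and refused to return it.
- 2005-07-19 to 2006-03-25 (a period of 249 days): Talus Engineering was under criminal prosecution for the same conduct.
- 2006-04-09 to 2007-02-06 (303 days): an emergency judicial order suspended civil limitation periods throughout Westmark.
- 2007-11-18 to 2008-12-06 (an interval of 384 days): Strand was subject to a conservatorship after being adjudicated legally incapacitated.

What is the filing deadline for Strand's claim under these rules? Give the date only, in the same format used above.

The limitation period began to run on 2004-03-10.
Adding the 4 years base period to 2004-03-10 gives a deadline of 2008-03-10, before any tolling.
Because the emergency suspension of filing deadlines ran from 2006-04-09 to 2007-02-06, the deadline is extended by 303 days to 2009-01-07.
The period was tolled for 384 days by the plaintiff's legal incapacity (2007-11-18 to 2008-12-06), pushing the deadline to 2010-01-26.
No stated provision tolls the period for a criminal prosecution, so the interval from 2005-07-19 to 2006-03-25 has no effect on the deadline.

2010-01-26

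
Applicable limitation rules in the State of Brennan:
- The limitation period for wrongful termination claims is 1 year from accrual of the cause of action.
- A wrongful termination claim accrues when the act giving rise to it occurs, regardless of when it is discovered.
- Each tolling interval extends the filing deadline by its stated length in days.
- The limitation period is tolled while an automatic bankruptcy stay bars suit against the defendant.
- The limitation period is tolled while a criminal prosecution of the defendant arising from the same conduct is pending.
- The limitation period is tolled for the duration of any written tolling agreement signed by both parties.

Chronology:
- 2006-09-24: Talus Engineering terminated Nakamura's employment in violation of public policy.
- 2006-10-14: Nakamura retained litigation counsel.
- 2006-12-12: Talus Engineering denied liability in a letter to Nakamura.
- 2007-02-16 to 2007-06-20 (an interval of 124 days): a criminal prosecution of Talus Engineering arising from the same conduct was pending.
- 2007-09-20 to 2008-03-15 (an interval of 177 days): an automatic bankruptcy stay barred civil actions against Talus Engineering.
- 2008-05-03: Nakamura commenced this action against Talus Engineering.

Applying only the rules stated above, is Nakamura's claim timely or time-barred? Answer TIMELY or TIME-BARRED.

TIMELY

The limitation period began to run on 2006-09-24.
The untolled deadline — 1 year after 2006-09-24 — is 2007-09-24.
The pending criminal prosecution from 2007-02-16 to 2007-06-20 tolled the period for 124 days, extending the deadline to 2008-01-26.
The period was tolled for 177 days by the automatic bankruptcy stay (2007-09-20 to 2008-03-15), pushing the deadline to 2008-07-21.
The other events in the timeline have no effect on the limitation period under the stated rules.
Nakamura filed on 2008-05-03, before the 2008-07-21 deadline, so the action is timely.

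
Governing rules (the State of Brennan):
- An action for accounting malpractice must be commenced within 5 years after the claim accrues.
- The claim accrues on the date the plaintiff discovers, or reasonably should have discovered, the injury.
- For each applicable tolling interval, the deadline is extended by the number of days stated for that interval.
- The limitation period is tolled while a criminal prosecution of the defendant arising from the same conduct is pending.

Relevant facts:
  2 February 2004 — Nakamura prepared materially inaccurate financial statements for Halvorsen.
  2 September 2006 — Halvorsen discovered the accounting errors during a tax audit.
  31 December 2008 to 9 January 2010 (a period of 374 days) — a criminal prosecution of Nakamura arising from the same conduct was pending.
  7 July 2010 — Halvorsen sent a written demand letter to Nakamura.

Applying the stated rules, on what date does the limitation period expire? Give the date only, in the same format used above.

Under the discovery rule, the claim accrued on 2 September 2006, when Halvorsen discovered the injury — not on the 2 February 2004 date of the underlying act.
The untolled deadline — 5 years after 2 September 2006 — is 2 September 2011.
Because the pending criminal prosecution ran from 31 December 2008 to 9 January 2010, the deadline is extended by 374 days to 10 September 2012.
None of the other events listed affects the running of the period under the stated rules.

10 September 2012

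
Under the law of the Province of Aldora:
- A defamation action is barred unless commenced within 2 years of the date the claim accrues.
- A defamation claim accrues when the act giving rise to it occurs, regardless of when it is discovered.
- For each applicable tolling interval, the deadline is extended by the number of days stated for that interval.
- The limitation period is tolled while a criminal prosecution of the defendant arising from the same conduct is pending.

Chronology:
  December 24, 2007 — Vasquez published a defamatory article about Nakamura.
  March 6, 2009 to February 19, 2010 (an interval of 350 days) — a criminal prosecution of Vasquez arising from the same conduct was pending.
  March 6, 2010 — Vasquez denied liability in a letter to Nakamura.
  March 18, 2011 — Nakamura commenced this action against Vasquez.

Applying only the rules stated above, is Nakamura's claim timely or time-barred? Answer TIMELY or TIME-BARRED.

The claim accrued on December 24, 2007, the date of the act.
2 years from December 24, 2007 is December 24, 2009.
The pending criminal prosecution from March 6, 2009 to February 19, 2010 tolled the period for 350 days, extending the deadline to December 9, 2010.
None of the other events listed affects the running of the period under the stated rules.
Nakamura filed on March 18, 2011, after the December 9, 2010 deadline, so the action is time-barred.

TIME-BARRED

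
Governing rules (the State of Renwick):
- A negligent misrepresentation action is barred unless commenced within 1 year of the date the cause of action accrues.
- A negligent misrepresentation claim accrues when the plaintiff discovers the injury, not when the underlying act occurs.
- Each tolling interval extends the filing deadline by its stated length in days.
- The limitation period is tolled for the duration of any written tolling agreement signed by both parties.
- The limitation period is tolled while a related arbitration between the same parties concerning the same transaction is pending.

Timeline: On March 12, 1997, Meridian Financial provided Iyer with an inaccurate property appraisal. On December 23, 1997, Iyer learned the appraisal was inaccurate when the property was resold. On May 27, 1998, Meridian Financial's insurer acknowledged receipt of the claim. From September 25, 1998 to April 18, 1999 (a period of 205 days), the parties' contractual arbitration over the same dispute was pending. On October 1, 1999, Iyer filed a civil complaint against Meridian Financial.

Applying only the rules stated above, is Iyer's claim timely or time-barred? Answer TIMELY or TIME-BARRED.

TIME-BARRED

The claim did not accrue until Iyer discovered the injury on December 23, 1997; the March 12, 1997 act date does not start the clock under the stated rule.
Adding the 1 year base period to December 23, 1997 gives a deadline of December 23, 1998, before any tolling.
Because the pending related arbitration ran from September 25, 1998 to April 18, 1999, the deadline is extended by 205 days to July 16, 1999.
The other events in the timeline have no effect on the limitation period under the stated rules.
Iyer filed on October 1, 1999, after the July 16, 1999 deadline, so the action is time-barred.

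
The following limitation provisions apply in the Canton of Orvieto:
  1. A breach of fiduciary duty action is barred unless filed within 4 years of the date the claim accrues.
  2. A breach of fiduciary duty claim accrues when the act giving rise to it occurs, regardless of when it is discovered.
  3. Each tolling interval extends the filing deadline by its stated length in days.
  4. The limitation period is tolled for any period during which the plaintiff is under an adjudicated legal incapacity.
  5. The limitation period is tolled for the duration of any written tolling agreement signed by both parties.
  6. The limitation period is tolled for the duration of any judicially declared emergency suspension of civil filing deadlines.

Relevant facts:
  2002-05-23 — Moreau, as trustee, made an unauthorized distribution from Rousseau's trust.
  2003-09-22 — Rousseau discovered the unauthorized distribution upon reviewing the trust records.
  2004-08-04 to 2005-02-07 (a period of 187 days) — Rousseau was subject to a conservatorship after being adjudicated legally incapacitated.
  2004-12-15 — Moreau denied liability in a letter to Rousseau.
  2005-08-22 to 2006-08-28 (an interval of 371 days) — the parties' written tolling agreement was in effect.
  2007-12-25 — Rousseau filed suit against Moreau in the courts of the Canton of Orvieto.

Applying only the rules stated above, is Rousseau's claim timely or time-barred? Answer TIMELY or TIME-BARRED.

Accrual is governed by the date of the act, so the period began to run on 2002-05-23; the later discovery on 2003-09-22 is irrelevant under the stated rule.
Adding the 4 years base period to 2002-05-23 gives a deadline of 2006-05-23, before any tolling.
The plaintiff's legal incapacity from 2004-08-04 to 2005-02-07 tolled the period for 187 days, extending the deadline to 2006-11-26.
The period was tolled for 371 days by the written tolling agreement (2005-08-22 to 2006-08-28), pushing the deadline to 2007-12-02.
The other events in the timeline have no effect on the limitation period under the stated rules.
Rousseau filed on 2007-12-25, after the 2007-12-02 deadline, so the action is time-barred.

TIME-BARRED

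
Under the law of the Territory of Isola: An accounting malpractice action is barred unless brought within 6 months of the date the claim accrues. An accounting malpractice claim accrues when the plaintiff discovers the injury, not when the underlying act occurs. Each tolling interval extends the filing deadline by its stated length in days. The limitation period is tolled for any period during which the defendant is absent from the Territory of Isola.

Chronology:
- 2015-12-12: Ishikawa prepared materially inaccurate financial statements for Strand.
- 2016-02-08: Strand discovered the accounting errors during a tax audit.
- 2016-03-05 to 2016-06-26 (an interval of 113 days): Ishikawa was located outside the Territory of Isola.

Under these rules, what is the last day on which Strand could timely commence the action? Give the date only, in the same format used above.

Accrual is tied to discovery, so the period began on 2016-02-08 rather than on 2015-12-12 when the act occurred.
6 months from 2016-02-08 is 2016-08-08.
The defendant's absence from the jurisdiction from 2016-03-05 to 2016-06-26 tolled the period for 113 days, extending the deadline to 2016-11-29.

2016-11-29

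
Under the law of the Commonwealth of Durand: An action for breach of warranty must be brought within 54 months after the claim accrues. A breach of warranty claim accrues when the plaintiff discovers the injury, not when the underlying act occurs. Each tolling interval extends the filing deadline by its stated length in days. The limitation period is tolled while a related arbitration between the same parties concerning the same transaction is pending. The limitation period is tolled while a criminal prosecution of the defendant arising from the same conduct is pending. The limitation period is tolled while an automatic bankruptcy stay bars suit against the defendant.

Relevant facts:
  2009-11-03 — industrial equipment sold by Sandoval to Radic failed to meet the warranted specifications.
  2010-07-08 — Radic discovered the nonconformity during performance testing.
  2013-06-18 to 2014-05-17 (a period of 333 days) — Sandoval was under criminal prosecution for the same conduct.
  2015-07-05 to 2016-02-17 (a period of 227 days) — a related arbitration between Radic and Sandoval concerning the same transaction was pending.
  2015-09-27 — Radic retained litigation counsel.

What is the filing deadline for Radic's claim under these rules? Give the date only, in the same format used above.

2016-07-21

Accrual is tied to discovery, so the period began on 2010-07-08 rather than on 2009-11-03 when the act occurred.
Adding the 54 months base period to 2010-07-08 gives a deadline of 2015-01-08, before any tolling.
The period was tolled for 333 days by the pending criminal prosecution (2013-06-18 to 2014-05-17), pushing the deadline to 2015-12-07.
Because the pending related arbitration ran from 2015-07-05 to 2016-02-17, the deadline is extended by 227 days to 2016-07-21.
The other events in the timeline have no effect on the limitation period under the stated rules.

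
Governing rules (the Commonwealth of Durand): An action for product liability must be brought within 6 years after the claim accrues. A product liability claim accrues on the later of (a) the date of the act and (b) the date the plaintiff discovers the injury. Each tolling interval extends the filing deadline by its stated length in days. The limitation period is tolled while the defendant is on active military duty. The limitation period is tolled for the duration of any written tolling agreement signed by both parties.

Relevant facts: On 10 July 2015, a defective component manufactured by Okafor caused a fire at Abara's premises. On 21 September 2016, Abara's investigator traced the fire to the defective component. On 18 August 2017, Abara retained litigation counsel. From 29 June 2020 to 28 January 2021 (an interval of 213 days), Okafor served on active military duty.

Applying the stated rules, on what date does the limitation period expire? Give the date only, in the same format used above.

22 April 2023

The claim accrued on 21 September 2016 — the later of the 10 July 2015 act and the 21 September 2016 discovery.
6 years from 21 September 2016 is 21 September 2022.
Because the defendant's active military service ran from 29 June 2020 to 28 January 2021, the deadline is extended by 213 days to 22 April 2023.
Nothing else in the chronology tolls or restarts the period.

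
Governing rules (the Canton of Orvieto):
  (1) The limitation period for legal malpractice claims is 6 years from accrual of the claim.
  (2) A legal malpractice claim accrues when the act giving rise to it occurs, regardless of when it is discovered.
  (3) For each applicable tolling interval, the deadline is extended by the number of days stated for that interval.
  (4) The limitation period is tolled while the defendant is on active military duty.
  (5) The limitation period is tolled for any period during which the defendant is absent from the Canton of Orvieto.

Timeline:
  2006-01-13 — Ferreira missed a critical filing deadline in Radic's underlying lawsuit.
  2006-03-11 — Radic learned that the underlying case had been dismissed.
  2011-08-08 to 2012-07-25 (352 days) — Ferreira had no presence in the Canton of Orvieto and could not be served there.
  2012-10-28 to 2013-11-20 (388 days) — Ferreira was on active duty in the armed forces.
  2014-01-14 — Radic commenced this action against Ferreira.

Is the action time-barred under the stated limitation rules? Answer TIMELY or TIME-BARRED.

Accrual is governed by the date of the act, so the period began to run on 2006-01-13; the later discovery on 2006-03-11 is irrelevant under the stated rule.
Adding the 6 years base period to 2006-01-13 gives a deadline of 2012-01-13, before any tolling.
The period was tolled for 352 days by the defendant's absence from the jurisdiction (2011-08-08 to 2012-07-25), pushing the deadline to 2012-12-30.
The period was tolled for 388 days by the defendant's active military service (2012-10-28 to 2013-11-20), pushing the deadline to 2014-01-22.
Radic filed on 2014-01-14, before the 2014-01-22 deadline, so the action is timely.

TIMELY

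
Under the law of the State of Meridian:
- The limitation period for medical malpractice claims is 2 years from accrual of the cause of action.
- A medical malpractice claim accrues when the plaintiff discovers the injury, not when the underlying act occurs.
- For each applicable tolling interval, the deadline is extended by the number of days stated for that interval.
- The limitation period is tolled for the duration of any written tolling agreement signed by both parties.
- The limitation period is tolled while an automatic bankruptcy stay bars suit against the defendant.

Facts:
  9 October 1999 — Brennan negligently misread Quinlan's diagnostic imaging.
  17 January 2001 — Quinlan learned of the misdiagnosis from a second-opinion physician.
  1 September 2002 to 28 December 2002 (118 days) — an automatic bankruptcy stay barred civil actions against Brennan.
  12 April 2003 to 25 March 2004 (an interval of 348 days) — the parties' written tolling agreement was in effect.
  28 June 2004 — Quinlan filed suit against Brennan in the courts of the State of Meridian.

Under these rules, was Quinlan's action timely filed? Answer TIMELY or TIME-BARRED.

TIME-BARRED

Under the discovery rule, the claim accrued on 17 January 2001, when Quinlan discovered the injury — not on the 9 October 1999 date of the underlying act.
The untolled deadline — 2 years after 17 January 2001 — is 17 January 2003.
The automatic bankruptcy stay from 1 September 2002 to 28 December 2002 tolled the period for 118 days, extending the deadline to 15 May 2003.
Because the written tolling agreement ran from 12 April 2003 to 25 March 2004, the deadline is extended by 348 days to 27 April 2004.
Filing on 28 June 2004 missed the 27 April 2004 deadline — the action is time-barred.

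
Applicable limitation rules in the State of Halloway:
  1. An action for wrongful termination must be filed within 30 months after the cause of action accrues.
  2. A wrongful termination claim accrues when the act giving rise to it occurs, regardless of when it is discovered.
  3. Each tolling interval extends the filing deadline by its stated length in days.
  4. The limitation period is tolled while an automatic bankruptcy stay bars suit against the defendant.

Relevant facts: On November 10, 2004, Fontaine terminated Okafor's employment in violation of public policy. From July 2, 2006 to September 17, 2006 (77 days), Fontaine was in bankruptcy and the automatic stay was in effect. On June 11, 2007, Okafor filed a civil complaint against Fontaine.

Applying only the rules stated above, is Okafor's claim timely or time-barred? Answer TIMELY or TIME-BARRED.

TIMELY

The cause of action accrued on November 10, 2004, the date of the act.
30 months from November 10, 2004 is May 10, 2007.
Because the automatic bankruptcy stay ran from July 2, 2006 to September 17, 2006, the deadline is extended by 77 days to July 26, 2007.
Filing on June 11, 2007 beat the July 26, 2007 deadline — the action is timely.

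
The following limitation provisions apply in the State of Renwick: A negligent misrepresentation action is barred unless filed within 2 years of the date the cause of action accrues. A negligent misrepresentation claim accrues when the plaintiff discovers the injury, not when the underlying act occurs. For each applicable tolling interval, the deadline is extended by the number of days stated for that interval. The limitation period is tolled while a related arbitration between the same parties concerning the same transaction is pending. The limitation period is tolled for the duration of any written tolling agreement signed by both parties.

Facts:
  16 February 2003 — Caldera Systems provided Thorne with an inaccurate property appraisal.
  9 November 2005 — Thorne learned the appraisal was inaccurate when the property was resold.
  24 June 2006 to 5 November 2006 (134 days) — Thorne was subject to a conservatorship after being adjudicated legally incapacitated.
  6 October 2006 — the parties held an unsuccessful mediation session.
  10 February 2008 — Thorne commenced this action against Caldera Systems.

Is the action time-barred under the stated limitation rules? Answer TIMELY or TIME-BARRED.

TIME-BARRED

Accrual is tied to discovery, so the period began on 9 November 2005 rather than on 16 February 2003 when the act occurred.
Adding the 2 years base period to 9 November 2005 gives a deadline of 9 November 2007, before any tolling.
No stated provision tolls the period for the plaintiff's incapacity, so the interval from 24 June 2006 to 5 November 2006 has no effect on the deadline.
Nothing else in the chronology tolls or restarts the period.
Thorne filed on 10 February 2008, after the 9 November 2007 deadline, so the action is time-barred.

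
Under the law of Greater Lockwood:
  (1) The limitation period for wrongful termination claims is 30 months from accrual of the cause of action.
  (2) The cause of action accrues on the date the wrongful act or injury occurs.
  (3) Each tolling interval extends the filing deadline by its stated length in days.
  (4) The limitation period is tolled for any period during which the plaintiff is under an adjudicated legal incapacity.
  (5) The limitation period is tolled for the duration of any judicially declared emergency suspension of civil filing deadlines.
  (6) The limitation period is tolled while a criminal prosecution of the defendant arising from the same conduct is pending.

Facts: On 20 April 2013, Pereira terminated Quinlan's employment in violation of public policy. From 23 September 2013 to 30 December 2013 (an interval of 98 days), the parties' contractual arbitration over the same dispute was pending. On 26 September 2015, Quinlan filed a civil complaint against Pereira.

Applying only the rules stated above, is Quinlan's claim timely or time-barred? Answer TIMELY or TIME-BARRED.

TIMELY

The limitation period began to run on 20 April 2013.
The untolled deadline — 30 months after 20 April 2013 — is 20 October 2015.
The pending related arbitration from 23 September 2013 to 30 December 2013 does not toll the period, because no stated rule makes a pending arbitration a tolling event.
The 26 September 2015 filing precedes the 20 October 2015 deadline; the claim is timely.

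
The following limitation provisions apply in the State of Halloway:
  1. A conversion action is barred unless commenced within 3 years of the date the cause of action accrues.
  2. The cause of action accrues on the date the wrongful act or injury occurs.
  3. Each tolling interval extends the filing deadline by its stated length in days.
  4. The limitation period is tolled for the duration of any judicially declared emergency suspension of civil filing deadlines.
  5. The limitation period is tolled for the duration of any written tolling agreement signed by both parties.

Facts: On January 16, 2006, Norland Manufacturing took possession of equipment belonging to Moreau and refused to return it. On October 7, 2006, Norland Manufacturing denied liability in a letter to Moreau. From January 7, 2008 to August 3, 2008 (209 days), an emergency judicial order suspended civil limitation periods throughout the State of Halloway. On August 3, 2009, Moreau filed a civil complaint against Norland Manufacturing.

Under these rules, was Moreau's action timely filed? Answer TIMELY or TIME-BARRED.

TIMELY

The cause of action accrued on January 16, 2006, the date of the act.
The untolled deadline — 3 years after January 16, 2006 — is January 16, 2009.
Because the emergency suspension of filing deadlines ran from January 7, 2008 to August 3, 2008, the deadline is extended by 209 days to August 13, 2009.
Nothing else in the chronology tolls or restarts the period.
The August 3, 2009 filing precedes the August 13, 2009 deadline; the claim is timely.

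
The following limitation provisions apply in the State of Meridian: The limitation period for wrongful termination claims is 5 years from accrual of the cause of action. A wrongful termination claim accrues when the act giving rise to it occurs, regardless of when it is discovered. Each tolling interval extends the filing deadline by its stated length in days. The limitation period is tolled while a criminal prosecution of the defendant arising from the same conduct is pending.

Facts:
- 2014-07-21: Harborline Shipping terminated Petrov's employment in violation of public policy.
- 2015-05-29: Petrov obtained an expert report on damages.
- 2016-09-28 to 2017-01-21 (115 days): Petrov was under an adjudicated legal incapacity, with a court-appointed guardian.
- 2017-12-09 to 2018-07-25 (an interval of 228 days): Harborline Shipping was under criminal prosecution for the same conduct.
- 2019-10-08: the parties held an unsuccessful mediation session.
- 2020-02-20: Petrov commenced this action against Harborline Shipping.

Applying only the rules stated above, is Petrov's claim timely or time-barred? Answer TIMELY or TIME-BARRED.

TIMELY

The cause of action accrued on 2014-07-21, the date of the act.
The untolled deadline — 5 years after 2014-07-21 — is 2019-07-21.
The period was tolled for 228 days by the pending criminal prosecution (2017-12-09 to 2018-07-25), pushing the deadline to 2020-03-05.
The plaintiff's legal incapacity from 2016-09-28 to 2017-01-21 does not toll the period, because no stated rule makes the plaintiff's incapacity a tolling event.
Nothing else in the chronology tolls or restarts the period.
Filing on 2020-02-20 beat the 2020-03-05 deadline — the action is timely.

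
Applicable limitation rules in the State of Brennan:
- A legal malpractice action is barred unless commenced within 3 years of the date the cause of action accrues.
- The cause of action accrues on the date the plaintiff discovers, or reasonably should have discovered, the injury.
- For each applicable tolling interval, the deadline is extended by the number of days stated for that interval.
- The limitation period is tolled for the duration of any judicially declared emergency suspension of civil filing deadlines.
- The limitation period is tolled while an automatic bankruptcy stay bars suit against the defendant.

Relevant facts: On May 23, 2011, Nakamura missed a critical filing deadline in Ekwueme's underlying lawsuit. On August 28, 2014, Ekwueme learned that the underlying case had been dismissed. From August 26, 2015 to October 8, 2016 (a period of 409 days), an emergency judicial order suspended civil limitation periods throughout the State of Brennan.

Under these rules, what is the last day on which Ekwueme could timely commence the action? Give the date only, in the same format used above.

October 11, 2018

The claim did not accrue until Ekwueme discovered the injury on August 28, 2014; the May 23, 2011 act date does not start the clock under the stated rule.
3 years from August 28, 2014 is August 28, 2017.
Because the emergency suspension of filing deadlines ran from August 26, 2015 to October 8, 2016, the deadline is extended by 409 days to October 11, 2018.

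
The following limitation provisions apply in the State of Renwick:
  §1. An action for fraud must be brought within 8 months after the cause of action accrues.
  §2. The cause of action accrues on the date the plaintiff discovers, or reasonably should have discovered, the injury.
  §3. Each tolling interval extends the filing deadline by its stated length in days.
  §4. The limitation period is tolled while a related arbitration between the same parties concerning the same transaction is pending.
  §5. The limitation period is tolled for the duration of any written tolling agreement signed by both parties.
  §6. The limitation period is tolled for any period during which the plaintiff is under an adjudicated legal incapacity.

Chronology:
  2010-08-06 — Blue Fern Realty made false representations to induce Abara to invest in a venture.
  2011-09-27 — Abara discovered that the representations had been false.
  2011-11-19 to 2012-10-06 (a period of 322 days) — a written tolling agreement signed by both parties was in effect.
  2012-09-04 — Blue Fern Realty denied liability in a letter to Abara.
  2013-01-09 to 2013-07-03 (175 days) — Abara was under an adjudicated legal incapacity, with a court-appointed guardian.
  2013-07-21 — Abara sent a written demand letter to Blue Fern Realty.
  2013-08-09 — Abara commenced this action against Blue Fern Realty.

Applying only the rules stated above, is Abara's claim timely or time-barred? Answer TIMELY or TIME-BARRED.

Under the discovery rule, the claim accrued on 2011-09-27, when Abara discovered the injury — not on the 2010-08-06 date of the underlying act.
The untolled deadline — 8 months after 2011-09-27 — is 2012-05-27.
Because the written tolling agreement ran from 2011-11-19 to 2012-10-06, the deadline is extended by 322 days to 2013-04-14.
The period was tolled for 175 days by the plaintiff's legal incapacity (2013-01-09 to 2013-07-03), pushing the deadline to 2013-10-06.
The other events in the timeline have no effect on the limitation period under the stated rules.
Abara filed on 2013-08-09, before the 2013-10-06 deadline, so the action is timely.

TIMELY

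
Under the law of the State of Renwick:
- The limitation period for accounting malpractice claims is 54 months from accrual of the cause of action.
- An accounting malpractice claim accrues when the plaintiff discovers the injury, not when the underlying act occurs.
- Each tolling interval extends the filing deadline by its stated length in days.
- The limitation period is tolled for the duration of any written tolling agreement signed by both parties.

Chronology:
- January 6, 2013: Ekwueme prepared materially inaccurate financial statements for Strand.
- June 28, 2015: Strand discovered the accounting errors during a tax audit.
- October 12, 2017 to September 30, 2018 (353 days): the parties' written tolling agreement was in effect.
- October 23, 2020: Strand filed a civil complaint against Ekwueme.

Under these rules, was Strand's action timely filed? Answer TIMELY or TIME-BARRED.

TIMELY

Under the discovery rule, the claim accrued on June 28, 2015, when Strand discovered the injury — not on the January 6, 2013 date of the underlying act.
The untolled deadline — 54 months after June 28, 2015 — is December 28, 2019.
The written tolling agreement from October 12, 2017 to September 30, 2018 tolled the period for 353 days, extending the deadline to December 15, 2020.
Filing on October 23, 2020 beat the December 15, 2020 deadline — the action is timely.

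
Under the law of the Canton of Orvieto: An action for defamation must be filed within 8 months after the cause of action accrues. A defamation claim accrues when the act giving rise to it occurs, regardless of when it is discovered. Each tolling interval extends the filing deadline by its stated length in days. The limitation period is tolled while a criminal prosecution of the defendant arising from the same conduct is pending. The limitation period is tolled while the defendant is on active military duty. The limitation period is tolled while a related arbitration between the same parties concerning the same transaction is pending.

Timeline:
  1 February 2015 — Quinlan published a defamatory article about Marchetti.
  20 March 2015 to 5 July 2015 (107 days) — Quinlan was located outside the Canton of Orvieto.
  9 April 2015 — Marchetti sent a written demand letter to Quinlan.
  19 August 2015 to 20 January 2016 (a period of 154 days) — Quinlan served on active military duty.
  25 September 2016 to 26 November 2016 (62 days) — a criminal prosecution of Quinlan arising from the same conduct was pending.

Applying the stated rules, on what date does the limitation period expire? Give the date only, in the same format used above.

3 March 2016

The claim accrued on 1 February 2015, when the wrongful act occurred.
Adding the 8 months base period to 1 February 2015 gives a deadline of 1 October 2015, before any tolling.
The period was tolled for 154 days by the defendant's active military service (19 August 2015 to 20 January 2016), pushing the deadline to 3 March 2016.
The pending criminal prosecution starting 25 September 2016 came too late — the period had run on 3 March 2016 — and so does not extend the deadline.
Although the defendant's absence ran from 20 March 2015 to 5 July 2015, the stated rules do not make that a tolling event, so it is disregarded.
The other events in the timeline have no effect on the limitation period under the stated rules.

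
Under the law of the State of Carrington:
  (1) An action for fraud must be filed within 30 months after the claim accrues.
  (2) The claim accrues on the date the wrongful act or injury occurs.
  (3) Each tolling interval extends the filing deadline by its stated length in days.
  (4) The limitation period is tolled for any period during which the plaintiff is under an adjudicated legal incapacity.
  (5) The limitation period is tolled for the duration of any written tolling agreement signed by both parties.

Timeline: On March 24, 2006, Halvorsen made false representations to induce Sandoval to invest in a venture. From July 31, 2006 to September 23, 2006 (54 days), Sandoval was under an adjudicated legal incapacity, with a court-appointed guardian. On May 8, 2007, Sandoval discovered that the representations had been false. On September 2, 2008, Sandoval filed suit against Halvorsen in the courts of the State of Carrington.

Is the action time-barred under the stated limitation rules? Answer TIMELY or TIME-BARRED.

The claim accrued on March 24, 2006, when the wrongful act occurred; under the stated occurrence rule the May 8, 2007 discovery does not delay accrual.
Adding the 30 months base period to March 24, 2006 gives a deadline of September 24, 2008, before any tolling.
Because the plaintiff's legal incapacity ran from July 31, 2006 to September 23, 2006, the deadline is extended by 54 days to November 17, 2008.
Filing on September 2, 2008 beat the November 17, 2008 deadline — the action is timely.

TIMELY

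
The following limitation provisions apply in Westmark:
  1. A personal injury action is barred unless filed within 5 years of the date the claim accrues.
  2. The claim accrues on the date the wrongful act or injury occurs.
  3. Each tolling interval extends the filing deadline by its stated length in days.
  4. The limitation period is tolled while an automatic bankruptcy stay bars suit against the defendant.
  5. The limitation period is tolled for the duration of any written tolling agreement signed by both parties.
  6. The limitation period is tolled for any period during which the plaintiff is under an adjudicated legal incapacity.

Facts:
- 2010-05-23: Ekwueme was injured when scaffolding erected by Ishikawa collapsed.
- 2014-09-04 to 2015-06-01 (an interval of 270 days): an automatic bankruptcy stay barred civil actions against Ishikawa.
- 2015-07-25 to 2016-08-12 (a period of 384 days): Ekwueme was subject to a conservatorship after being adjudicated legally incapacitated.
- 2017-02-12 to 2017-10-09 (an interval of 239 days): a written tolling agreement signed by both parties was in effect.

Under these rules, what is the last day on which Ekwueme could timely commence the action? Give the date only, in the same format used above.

The limitation period began to run on 2010-05-23.
Adding the 5 years base period to 2010-05-23 gives a deadline of 2015-05-23, before any tolling.
The period was tolled for 270 days by the automatic bankruptcy stay (2014-09-04 to 2015-06-01), pushing the deadline to 2016-02-17.
The period was tolled for 384 days by the plaintiff's legal incapacity (2015-07-25 to 2016-08-12), pushing the deadline to 2017-03-07.
The written tolling agreement from 2017-02-12 to 2017-10-09 tolled the period for 239 days, extending the deadline to 2017-11-01.

2017-11-01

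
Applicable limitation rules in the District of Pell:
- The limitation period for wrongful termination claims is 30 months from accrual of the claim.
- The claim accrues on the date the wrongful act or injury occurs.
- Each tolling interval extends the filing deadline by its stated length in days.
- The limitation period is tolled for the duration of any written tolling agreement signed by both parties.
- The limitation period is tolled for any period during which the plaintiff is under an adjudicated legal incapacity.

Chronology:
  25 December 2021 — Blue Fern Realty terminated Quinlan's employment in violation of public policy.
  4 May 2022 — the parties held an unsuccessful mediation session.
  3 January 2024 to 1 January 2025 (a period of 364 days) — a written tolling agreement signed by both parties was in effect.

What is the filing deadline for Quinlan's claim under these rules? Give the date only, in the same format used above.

The claim accrued on 25 December 2021, the date of the act.
The untolled deadline — 30 months after 25 December 2021 — is 25 June 2024.
The period was tolled for 364 days by the written tolling agreement (3 January 2024 to 1 January 2025), pushing the deadline to 24 June 2025.
The other events in the timeline have no effect on the limitation period under the stated rules.

24 June 2025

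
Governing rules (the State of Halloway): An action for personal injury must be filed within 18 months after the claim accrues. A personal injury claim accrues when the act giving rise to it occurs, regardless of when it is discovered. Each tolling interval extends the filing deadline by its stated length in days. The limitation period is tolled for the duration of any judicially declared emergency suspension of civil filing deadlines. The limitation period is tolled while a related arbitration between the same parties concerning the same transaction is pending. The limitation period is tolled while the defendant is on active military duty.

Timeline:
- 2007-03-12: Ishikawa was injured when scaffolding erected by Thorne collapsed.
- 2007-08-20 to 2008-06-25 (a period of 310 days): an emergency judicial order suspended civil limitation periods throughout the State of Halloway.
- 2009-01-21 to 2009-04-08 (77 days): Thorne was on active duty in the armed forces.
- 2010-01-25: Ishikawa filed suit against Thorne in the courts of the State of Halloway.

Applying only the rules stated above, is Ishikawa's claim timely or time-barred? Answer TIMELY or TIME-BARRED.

The claim accrued on 2007-03-12, when the wrongful act occurred.
18 months from 2007-03-12 is 2008-09-12.
The period was tolled for 310 days by the emergency suspension of filing deadlines (2007-08-20 to 2008-06-25), pushing the deadline to 2009-07-19.
Because the defendant's active military service ran from 2009-01-21 to 2009-04-08, the deadline is extended by 77 days to 2009-10-04.
Ishikawa filed on 2010-01-25, after the 2009-10-04 deadline, so the action is time-barred.

TIME-BARRED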